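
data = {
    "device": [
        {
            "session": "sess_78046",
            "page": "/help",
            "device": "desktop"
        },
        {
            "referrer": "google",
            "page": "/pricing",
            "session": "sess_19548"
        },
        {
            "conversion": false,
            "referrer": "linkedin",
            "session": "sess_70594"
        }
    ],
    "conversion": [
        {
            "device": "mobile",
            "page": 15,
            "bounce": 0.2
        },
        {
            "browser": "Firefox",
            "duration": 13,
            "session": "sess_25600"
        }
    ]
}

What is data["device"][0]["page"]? "/help"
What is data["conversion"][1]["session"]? "sess_25600"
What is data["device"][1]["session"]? "sess_19548"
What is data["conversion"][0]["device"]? "mobile"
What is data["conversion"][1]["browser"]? "Firefox"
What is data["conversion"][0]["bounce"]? 0.2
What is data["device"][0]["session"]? "sess_78046"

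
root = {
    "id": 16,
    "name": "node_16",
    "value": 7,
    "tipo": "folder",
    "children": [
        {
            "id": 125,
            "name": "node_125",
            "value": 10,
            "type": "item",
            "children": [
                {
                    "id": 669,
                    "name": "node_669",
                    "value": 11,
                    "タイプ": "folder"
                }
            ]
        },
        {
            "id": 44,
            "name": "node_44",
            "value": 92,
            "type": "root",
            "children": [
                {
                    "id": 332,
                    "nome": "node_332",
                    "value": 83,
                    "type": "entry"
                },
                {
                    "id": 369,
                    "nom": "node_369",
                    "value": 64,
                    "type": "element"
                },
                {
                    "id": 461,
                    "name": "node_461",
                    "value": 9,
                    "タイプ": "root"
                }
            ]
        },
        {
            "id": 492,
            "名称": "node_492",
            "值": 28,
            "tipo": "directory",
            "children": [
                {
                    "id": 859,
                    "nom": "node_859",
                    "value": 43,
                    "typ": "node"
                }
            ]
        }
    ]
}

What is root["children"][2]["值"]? 28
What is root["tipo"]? "folder"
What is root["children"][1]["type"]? "root"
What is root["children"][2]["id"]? 492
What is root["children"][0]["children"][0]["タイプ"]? "folder"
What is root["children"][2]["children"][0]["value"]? 43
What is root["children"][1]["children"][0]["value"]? 83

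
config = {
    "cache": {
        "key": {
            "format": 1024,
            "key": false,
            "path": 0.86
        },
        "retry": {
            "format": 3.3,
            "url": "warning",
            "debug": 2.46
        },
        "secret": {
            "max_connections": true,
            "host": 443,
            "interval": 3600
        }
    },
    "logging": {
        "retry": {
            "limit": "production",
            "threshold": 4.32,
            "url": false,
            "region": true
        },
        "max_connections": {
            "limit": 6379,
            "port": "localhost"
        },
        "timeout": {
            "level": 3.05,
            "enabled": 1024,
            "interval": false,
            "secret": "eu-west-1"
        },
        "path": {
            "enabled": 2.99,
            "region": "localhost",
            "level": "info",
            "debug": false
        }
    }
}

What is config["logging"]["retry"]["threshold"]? 4.32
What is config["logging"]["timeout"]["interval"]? False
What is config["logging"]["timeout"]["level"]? 3.05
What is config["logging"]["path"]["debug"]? False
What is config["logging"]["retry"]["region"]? True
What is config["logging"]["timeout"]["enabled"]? 1024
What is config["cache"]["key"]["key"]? False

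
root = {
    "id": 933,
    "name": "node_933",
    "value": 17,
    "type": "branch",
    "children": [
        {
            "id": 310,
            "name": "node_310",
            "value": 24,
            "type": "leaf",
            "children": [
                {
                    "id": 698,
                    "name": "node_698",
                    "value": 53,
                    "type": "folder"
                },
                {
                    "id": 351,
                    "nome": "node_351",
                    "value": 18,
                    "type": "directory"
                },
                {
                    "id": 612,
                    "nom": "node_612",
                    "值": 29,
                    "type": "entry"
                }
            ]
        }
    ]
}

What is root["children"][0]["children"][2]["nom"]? "node_612"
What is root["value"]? 17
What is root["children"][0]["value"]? 24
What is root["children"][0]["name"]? "node_310"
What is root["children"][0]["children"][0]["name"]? "node_698"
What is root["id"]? 933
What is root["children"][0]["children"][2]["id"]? 612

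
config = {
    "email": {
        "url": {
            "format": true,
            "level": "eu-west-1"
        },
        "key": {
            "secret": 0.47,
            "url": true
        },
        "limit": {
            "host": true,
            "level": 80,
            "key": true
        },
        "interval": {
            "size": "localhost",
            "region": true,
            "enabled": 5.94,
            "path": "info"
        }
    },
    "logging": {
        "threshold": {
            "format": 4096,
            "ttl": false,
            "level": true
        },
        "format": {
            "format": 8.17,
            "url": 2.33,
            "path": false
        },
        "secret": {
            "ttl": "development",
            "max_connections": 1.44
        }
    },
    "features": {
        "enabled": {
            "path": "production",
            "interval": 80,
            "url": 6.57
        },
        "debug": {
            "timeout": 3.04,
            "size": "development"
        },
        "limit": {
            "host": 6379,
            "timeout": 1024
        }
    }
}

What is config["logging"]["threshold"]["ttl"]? False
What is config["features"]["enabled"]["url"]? 6.57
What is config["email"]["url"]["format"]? True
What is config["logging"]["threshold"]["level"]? True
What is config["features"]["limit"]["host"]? 6379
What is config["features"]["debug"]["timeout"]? 3.04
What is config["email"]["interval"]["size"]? "localhost"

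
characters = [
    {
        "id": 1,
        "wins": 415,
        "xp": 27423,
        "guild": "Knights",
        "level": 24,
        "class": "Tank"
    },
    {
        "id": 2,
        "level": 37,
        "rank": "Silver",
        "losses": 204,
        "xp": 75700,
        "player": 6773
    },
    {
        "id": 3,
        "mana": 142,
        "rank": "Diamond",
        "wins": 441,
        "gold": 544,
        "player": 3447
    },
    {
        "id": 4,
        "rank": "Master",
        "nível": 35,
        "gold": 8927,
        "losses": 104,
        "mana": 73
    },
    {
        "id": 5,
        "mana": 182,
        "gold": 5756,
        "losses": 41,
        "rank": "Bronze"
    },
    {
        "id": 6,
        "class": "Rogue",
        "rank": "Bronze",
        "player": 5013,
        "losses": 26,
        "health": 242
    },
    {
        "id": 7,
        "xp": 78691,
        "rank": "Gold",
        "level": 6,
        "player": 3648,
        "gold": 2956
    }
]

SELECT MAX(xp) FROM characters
78691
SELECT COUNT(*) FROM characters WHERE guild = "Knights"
1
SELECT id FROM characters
[1, 2, 3, 4, 5, 6, 7]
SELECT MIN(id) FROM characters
1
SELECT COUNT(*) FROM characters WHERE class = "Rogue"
1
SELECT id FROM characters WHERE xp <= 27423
[1]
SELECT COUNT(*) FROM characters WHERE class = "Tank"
1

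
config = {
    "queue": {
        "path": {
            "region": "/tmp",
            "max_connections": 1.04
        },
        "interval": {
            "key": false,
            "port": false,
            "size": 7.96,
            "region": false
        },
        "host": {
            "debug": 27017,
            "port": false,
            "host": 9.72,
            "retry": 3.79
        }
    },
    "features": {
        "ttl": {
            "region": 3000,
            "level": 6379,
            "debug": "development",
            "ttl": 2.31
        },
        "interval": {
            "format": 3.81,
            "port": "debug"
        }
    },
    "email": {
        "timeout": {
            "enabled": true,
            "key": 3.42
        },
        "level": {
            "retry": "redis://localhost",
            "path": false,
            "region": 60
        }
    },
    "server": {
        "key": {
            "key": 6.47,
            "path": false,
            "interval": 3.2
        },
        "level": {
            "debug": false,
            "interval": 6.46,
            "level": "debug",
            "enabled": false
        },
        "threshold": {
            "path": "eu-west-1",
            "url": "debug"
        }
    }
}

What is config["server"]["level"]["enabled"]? False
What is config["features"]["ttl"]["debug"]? "development"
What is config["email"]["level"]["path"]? False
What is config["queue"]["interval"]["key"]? False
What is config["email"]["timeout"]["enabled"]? True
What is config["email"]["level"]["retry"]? "redis://localhost"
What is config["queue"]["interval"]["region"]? False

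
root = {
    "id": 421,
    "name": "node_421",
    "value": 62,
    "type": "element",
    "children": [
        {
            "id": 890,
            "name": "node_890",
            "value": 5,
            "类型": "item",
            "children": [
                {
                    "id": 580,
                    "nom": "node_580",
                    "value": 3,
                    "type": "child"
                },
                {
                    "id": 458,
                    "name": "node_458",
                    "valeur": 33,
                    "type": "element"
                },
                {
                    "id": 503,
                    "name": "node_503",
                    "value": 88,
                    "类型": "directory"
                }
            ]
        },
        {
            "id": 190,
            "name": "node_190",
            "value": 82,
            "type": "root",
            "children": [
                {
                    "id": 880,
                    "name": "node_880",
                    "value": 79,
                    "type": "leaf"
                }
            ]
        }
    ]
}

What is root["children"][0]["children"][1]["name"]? "node_458"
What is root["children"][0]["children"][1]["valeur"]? 33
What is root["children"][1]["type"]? "root"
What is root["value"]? 62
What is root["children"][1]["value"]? 82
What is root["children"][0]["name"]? "node_890"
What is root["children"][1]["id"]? 190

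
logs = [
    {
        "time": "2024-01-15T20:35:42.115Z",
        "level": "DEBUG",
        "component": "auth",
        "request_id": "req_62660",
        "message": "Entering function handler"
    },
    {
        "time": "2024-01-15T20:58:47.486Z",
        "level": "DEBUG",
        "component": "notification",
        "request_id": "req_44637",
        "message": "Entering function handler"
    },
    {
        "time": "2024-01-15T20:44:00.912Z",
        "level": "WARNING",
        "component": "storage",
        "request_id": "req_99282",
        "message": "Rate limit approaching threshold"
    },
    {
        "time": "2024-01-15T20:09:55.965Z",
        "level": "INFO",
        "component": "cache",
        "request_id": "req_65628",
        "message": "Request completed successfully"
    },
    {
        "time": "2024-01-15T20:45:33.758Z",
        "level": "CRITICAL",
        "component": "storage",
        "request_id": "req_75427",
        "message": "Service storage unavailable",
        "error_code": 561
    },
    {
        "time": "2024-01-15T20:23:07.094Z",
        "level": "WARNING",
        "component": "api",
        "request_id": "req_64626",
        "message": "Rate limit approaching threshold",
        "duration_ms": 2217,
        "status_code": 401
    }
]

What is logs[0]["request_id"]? "req_62660"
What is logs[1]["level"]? "DEBUG"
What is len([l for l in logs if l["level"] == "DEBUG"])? 2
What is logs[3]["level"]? "INFO"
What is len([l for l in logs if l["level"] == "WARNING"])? 2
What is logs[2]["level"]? "WARNING"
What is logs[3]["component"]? "cache"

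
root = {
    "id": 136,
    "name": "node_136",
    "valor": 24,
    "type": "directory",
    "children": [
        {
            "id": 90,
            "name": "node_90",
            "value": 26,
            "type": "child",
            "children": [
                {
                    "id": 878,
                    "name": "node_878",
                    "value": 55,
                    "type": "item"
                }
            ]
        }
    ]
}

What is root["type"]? "directory"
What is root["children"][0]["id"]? 90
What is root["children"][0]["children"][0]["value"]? 55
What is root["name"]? "node_136"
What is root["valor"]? 24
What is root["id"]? 136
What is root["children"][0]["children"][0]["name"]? "node_878"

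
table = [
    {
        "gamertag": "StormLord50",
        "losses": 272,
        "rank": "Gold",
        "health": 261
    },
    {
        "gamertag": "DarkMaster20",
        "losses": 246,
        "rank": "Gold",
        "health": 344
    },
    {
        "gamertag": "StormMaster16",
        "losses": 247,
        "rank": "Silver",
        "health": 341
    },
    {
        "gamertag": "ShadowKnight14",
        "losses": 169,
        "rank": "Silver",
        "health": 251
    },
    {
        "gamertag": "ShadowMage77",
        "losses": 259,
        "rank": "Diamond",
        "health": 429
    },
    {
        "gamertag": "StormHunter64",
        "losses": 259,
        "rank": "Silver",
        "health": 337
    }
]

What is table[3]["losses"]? 169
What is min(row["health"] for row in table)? 251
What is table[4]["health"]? 429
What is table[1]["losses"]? 246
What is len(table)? 6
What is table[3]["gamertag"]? "ShadowKnight14"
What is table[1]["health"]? 344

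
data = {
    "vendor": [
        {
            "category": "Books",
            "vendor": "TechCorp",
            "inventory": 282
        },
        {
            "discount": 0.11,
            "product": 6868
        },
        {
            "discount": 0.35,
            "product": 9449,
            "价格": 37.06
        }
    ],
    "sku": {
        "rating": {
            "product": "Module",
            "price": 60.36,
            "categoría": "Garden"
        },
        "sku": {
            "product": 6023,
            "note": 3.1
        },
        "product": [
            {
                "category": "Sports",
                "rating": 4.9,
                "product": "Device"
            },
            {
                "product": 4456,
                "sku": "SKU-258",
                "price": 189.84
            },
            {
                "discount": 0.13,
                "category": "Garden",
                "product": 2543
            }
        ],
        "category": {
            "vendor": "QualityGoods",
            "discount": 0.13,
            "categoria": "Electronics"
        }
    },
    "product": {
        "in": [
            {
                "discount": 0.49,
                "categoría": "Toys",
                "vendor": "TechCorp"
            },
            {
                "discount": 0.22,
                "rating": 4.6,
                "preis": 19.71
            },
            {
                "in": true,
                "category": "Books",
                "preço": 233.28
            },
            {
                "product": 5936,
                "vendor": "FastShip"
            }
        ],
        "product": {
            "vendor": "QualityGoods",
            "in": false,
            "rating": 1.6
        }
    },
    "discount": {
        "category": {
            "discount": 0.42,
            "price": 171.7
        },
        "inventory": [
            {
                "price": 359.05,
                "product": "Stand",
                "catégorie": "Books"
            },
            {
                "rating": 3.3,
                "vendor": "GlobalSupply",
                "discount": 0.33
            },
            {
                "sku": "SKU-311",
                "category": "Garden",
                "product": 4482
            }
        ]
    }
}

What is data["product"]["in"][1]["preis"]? 19.71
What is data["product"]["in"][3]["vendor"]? "FastShip"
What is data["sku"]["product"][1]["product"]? 4456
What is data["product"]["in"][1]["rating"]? 4.6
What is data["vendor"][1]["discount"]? 0.11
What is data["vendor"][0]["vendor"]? "TechCorp"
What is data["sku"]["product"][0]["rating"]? 4.9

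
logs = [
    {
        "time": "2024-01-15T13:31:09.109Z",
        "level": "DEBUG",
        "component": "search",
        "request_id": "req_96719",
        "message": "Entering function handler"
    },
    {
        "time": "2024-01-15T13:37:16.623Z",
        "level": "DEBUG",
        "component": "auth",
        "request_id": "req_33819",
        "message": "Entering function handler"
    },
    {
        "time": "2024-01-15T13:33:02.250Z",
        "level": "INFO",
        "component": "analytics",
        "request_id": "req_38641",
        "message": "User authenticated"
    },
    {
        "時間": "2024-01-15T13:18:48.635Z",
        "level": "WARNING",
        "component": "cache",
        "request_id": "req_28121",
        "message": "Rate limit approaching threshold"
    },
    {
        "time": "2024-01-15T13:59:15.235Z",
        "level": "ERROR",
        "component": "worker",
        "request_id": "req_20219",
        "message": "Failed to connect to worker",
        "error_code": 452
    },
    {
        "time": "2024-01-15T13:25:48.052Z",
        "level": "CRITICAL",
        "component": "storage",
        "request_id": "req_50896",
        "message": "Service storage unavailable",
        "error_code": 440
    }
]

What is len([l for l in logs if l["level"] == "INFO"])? 1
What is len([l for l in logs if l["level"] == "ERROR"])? 1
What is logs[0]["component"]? "search"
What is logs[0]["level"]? "DEBUG"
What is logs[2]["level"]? "INFO"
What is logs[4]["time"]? "2024-01-15T13:59:15.235Z"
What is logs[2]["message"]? "User authenticated"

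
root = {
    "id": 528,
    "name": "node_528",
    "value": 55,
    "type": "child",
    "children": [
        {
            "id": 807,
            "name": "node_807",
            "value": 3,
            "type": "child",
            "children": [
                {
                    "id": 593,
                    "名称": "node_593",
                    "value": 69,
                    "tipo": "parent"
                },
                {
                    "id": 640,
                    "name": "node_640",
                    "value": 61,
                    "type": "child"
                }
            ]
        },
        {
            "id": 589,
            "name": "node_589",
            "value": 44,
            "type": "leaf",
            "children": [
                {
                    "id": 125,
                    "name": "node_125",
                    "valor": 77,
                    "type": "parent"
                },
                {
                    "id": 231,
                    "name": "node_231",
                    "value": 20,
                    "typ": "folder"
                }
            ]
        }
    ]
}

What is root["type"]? "child"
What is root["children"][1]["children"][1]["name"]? "node_231"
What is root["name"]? "node_528"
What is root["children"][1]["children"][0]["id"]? 125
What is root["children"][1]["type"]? "leaf"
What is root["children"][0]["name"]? "node_807"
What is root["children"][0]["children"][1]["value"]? 61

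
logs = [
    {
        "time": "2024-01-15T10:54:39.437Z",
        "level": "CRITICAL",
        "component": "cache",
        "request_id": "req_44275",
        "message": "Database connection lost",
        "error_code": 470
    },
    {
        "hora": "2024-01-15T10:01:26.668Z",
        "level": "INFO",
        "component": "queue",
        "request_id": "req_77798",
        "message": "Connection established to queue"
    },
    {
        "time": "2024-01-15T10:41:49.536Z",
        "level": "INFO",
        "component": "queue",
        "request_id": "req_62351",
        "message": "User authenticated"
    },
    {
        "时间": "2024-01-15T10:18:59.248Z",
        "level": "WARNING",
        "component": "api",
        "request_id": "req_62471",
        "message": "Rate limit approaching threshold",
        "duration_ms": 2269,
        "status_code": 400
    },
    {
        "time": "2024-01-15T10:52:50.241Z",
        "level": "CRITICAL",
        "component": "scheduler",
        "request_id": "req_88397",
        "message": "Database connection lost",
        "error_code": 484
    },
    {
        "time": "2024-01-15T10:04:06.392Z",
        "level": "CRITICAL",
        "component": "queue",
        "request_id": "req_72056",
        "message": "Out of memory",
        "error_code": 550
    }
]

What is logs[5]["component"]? "queue"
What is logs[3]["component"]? "api"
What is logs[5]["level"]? "CRITICAL"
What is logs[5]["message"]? "Out of memory"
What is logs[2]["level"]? "INFO"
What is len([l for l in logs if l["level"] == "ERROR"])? 0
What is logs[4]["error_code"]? 484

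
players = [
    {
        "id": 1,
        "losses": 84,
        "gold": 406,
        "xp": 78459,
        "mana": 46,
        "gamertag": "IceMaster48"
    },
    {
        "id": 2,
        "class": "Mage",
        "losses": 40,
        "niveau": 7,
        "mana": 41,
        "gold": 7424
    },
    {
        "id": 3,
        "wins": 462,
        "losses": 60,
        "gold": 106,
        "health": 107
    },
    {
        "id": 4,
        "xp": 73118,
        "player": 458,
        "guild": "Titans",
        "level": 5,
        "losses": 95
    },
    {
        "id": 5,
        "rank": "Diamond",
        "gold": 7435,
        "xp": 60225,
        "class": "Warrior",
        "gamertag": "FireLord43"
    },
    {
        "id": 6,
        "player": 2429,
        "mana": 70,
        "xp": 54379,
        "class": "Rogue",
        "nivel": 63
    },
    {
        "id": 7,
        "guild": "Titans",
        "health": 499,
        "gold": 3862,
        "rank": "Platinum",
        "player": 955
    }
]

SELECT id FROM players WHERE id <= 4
[1, 2, 3, 4]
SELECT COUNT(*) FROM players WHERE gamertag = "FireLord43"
1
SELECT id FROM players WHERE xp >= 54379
[1, 4, 5, 6]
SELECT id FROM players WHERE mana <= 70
[1, 2, 6]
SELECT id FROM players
[1, 2, 3, 4, 5, 6, 7]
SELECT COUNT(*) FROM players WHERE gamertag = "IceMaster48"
1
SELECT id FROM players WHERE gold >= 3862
[2, 5, 7]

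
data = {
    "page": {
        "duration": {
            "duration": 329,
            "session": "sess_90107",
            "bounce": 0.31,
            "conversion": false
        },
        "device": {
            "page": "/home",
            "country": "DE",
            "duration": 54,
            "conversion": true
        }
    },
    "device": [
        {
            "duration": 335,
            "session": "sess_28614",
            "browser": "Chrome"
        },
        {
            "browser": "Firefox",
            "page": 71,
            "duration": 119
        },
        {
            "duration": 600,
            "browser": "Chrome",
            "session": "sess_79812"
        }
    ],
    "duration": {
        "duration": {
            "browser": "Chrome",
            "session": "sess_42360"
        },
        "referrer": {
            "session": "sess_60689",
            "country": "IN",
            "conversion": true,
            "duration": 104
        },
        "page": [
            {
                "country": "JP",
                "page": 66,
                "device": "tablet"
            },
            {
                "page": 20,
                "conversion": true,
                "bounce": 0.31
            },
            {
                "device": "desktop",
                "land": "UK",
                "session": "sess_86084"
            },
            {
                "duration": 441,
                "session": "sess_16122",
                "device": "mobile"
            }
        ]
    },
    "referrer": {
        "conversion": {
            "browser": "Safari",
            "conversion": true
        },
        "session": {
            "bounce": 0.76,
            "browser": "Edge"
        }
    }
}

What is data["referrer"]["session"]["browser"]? "Edge"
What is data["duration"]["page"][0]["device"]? "tablet"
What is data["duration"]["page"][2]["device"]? "desktop"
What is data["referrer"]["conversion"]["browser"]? "Safari"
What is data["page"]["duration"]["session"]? "sess_90107"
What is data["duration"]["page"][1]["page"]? 20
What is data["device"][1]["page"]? 71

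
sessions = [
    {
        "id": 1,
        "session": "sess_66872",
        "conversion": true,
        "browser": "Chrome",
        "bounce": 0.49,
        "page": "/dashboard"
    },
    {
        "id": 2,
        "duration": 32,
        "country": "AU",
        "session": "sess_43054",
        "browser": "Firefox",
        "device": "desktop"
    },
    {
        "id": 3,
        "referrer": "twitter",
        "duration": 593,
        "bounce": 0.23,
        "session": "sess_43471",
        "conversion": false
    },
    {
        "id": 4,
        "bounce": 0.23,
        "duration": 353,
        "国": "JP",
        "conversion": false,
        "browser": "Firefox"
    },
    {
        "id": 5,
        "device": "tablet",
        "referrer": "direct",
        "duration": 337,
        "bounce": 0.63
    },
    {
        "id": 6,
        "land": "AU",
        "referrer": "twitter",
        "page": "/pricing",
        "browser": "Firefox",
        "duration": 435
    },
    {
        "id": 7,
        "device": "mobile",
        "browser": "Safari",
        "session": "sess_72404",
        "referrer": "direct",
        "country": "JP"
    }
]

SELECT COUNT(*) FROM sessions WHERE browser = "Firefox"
3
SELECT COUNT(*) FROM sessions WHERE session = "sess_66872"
1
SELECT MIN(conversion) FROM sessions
False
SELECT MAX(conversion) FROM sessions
True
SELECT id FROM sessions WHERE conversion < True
[3, 4]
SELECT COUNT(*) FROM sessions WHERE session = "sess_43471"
1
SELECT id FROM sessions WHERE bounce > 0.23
[1, 5]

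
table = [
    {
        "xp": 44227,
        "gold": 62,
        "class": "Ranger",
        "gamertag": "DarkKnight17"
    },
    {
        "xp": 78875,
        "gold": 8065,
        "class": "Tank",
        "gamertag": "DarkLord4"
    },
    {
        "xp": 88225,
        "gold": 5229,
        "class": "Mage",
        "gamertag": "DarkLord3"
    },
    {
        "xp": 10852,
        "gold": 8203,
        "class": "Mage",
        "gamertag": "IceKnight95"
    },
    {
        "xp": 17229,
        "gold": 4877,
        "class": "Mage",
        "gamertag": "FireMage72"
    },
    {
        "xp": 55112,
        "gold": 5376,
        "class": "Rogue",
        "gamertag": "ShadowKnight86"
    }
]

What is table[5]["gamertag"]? "ShadowKnight86"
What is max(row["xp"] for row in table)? 88225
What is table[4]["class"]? "Mage"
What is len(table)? 6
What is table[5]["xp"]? 55112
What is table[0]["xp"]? 44227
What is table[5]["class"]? "Rogue"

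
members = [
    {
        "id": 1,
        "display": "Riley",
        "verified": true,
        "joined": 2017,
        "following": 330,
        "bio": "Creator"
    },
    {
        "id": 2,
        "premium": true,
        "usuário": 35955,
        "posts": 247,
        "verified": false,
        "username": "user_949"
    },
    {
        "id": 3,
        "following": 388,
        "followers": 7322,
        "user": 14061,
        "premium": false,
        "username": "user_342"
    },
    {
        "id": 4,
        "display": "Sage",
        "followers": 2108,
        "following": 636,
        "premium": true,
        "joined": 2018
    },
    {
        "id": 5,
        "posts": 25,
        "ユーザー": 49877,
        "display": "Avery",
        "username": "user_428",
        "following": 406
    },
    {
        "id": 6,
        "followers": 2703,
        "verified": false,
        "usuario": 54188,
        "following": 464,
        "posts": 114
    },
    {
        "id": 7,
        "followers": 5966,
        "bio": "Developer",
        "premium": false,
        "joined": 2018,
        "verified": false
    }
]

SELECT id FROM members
[1, 2, 3, 4, 5, 6, 7]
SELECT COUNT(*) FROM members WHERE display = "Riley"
1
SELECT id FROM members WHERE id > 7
[]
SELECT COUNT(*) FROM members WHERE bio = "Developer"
1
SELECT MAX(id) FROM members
7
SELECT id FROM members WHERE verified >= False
[1, 2, 6, 7]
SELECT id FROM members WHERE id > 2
[3, 4, 5, 6, 7]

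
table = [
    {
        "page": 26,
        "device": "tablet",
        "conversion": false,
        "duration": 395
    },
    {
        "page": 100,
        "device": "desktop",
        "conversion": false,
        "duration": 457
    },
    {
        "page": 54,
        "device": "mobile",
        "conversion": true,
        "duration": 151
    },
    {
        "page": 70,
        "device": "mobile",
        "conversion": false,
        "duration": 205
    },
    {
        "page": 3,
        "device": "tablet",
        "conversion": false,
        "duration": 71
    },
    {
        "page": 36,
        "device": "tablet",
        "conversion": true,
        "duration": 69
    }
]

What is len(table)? 6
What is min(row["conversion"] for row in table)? False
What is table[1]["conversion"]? False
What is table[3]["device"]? "mobile"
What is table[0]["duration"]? 395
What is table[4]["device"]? "tablet"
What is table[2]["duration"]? 151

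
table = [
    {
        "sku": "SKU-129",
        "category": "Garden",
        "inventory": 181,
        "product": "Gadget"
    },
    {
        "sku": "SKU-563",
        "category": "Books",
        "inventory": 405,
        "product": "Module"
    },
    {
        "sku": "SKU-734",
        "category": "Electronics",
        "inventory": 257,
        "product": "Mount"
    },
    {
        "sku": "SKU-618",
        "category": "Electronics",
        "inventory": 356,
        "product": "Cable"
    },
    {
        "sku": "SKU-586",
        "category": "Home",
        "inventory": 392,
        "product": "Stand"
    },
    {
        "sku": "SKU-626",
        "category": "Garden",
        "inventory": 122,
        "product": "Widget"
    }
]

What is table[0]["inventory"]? 181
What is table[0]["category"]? "Garden"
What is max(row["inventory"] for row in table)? 405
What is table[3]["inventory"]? 356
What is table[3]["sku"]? "SKU-618"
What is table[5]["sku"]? "SKU-626"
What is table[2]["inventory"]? 257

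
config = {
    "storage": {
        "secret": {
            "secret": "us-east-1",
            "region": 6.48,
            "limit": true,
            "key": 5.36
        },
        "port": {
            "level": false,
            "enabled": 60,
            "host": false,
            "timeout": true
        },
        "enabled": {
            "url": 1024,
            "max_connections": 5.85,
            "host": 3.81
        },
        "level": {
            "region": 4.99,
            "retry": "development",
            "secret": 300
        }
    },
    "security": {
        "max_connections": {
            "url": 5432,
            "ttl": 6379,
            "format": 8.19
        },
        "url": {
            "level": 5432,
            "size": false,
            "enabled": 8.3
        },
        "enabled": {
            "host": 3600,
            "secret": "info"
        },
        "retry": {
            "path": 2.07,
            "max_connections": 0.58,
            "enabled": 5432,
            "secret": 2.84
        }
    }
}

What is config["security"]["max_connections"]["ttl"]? 6379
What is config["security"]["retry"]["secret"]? 2.84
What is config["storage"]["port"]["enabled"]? 60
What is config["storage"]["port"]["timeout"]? True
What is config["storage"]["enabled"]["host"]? 3.81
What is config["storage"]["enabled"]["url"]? 1024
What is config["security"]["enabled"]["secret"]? "info"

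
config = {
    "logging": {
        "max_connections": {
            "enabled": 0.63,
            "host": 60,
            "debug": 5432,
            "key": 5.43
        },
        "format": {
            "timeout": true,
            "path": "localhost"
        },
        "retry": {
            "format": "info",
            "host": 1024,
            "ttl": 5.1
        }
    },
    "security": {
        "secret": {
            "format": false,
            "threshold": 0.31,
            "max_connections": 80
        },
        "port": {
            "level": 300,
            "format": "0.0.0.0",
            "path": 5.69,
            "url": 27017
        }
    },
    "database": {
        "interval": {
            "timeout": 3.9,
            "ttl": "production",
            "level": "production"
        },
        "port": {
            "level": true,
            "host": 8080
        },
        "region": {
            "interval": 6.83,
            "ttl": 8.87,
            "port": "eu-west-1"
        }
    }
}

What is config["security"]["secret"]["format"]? False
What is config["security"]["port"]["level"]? 300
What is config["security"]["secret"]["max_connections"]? 80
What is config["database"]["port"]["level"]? True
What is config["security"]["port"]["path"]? 5.69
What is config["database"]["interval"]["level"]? "production"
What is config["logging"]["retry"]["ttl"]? 5.1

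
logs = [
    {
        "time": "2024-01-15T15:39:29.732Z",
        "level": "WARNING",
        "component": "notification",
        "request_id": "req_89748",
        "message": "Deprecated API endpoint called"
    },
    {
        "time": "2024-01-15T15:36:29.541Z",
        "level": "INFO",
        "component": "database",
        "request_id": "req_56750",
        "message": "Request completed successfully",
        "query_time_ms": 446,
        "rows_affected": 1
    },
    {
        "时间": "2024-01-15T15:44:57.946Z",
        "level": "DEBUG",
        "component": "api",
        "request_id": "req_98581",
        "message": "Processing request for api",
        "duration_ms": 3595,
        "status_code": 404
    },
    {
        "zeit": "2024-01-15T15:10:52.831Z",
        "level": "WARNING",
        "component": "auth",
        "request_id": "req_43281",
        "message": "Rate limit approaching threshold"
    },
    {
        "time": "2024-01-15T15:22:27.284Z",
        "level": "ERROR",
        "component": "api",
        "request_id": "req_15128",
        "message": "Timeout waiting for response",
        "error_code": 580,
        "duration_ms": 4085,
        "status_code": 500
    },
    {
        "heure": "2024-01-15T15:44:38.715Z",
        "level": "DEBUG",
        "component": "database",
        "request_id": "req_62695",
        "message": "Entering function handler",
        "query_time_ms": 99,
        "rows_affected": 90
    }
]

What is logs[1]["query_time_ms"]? 446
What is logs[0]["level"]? "WARNING"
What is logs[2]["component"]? "api"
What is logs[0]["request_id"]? "req_89748"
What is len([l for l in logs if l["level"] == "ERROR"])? 1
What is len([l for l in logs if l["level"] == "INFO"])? 1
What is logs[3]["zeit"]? "2024-01-15T15:10:52.831Z"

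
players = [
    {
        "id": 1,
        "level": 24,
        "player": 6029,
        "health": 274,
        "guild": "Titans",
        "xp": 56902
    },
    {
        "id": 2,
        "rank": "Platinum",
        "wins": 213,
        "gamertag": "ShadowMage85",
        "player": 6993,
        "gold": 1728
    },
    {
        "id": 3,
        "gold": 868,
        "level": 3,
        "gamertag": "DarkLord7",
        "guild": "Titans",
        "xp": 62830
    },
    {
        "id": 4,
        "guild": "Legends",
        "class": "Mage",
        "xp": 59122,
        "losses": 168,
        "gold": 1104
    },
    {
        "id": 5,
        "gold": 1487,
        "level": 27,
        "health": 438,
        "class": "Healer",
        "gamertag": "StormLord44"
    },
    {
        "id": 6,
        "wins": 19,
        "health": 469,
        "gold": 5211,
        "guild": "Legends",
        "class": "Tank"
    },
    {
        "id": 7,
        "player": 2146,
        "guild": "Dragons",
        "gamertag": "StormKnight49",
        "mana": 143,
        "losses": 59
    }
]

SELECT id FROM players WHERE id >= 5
[5, 6, 7]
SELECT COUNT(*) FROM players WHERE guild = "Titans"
2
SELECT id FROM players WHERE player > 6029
[2]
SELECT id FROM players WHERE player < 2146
[]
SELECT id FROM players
[1, 2, 3, 4, 5, 6, 7]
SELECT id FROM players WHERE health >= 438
[5, 6]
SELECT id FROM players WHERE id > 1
[2, 3, 4, 5, 6, 7]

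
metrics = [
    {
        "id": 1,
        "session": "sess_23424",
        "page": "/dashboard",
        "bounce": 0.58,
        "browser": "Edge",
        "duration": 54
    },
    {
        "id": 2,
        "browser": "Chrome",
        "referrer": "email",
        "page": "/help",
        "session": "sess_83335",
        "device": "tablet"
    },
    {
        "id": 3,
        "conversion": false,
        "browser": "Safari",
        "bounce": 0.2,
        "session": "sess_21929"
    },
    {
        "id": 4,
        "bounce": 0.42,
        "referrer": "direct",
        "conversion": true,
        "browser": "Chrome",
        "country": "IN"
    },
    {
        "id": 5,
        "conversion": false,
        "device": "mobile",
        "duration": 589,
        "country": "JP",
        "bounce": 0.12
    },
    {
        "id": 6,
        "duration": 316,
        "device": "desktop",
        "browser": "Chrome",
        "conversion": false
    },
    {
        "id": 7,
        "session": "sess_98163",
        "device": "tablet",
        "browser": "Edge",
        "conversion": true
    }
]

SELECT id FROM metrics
[1, 2, 3, 4, 5, 6, 7]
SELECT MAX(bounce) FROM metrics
0.58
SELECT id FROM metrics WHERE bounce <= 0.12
[5]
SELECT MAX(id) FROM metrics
7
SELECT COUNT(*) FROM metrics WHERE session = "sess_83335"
1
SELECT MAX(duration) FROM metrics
589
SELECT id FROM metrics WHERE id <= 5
[1, 2, 3, 4, 5]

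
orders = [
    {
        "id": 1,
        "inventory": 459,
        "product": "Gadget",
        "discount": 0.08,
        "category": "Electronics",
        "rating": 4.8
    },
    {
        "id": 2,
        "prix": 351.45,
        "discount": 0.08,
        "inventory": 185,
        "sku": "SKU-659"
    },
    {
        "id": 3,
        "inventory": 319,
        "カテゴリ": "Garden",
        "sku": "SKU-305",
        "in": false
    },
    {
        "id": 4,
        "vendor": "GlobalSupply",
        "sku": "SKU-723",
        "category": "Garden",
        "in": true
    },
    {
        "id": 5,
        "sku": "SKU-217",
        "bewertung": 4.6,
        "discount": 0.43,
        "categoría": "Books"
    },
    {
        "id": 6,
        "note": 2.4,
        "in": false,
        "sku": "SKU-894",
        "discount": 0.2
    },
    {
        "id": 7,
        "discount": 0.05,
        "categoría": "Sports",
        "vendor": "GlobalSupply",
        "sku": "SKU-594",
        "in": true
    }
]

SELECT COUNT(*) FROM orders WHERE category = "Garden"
1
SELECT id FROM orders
[1, 2, 3, 4, 5, 6, 7]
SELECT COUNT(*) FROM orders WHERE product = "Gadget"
1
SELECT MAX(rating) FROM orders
4.8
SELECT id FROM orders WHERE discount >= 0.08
[1, 2, 5, 6]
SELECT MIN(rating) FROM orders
4.8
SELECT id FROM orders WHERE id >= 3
[3, 4, 5, 6, 7]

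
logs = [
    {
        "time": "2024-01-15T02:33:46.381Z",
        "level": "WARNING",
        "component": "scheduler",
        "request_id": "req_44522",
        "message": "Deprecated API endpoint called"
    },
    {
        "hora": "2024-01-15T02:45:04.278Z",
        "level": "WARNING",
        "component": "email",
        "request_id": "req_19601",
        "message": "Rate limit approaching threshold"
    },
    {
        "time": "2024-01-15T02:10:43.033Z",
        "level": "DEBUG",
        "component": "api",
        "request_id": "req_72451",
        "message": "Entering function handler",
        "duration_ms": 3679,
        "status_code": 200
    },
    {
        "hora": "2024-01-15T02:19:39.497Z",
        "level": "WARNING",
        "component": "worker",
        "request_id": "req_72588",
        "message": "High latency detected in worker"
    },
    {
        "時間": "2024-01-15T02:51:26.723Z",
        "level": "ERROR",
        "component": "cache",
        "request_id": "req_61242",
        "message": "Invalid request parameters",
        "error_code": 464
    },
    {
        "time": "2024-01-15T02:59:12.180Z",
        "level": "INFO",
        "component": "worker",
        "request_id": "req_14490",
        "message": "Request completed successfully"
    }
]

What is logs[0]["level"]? "WARNING"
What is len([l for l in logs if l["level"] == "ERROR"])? 1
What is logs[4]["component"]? "cache"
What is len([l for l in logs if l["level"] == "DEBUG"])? 1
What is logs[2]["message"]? "Entering function handler"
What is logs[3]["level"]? "WARNING"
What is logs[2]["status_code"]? 200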